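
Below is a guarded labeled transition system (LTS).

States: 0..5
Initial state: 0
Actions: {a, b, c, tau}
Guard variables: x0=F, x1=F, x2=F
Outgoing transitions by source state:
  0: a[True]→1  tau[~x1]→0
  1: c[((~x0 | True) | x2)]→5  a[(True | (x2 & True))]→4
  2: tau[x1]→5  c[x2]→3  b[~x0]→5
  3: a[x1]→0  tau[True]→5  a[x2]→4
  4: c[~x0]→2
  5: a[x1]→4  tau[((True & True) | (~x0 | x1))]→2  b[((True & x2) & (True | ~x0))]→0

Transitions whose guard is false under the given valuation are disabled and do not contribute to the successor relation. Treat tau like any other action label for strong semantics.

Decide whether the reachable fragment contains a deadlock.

Answer: DEADLOCK-FREE

Working:
R = {0,1,2,4,5}
  0: a→1  tau→0  [2 out]
  1: a→4  c→5  [2 out]
  2: b→5  [1 out]
  4: c→2  [1 out]
  5: tau→2  [1 out]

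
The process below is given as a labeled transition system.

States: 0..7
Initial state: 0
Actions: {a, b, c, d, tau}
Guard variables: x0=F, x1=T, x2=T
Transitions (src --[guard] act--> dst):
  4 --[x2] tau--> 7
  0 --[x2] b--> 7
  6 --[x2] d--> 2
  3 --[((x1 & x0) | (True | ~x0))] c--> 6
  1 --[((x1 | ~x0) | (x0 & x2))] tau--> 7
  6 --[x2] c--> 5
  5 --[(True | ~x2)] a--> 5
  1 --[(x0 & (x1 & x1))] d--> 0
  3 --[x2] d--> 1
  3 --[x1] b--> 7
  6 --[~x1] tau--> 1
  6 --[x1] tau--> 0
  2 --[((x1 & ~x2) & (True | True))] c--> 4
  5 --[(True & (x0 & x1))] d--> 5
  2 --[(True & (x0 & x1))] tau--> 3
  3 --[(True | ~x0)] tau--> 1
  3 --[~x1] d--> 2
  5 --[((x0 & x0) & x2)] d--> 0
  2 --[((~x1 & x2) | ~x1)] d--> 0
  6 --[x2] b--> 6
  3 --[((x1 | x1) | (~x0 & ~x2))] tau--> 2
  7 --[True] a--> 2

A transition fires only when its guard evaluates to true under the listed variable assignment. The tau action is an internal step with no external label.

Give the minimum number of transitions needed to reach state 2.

Breadth-first toward 2:
  L0 = {0}
  L1 = {7}
  L2 = {2}
first hit 2 at d=2 via b·a

Answer: 2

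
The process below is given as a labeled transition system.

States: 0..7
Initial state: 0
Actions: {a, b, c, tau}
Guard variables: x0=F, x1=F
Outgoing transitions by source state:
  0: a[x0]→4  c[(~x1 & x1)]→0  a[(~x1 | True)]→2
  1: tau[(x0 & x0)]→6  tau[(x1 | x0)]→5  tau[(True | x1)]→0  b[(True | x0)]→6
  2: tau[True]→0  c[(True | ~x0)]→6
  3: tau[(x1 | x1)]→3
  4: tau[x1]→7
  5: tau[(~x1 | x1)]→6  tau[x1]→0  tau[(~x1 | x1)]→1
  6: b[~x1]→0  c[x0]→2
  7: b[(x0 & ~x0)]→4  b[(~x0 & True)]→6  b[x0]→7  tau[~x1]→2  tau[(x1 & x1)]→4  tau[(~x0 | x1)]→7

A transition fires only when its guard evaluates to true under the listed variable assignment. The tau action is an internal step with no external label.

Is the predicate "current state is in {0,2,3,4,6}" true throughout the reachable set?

Answer: INVARIANT HOLDS

Analysis:
Inv-set: {0,2,3,4,6}
Reachable = {0,2,6}
  0: ok
  2: ok
  6: ok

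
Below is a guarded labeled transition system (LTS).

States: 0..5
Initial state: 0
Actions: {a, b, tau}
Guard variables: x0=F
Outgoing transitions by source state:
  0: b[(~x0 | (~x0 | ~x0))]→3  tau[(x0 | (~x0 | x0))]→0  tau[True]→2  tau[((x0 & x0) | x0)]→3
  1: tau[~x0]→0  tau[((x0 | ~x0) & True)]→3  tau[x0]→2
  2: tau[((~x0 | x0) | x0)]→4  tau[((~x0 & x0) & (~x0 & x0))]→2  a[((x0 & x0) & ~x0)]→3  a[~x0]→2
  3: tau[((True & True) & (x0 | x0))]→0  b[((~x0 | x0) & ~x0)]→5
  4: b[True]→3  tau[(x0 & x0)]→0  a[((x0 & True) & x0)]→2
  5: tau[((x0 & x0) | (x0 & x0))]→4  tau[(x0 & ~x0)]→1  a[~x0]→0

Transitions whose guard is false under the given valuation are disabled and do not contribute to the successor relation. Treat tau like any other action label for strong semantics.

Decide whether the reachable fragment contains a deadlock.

Reachable = {0,2,3,4,5}
  0: b→3  tau→0  tau→2  [3 out]
  2: a→2  tau→4  [2 out]
  3: b→5  [1 out]
  4: b→3  [1 out]
  5: a→0  [1 out]

Answer: DEADLOCK-FREE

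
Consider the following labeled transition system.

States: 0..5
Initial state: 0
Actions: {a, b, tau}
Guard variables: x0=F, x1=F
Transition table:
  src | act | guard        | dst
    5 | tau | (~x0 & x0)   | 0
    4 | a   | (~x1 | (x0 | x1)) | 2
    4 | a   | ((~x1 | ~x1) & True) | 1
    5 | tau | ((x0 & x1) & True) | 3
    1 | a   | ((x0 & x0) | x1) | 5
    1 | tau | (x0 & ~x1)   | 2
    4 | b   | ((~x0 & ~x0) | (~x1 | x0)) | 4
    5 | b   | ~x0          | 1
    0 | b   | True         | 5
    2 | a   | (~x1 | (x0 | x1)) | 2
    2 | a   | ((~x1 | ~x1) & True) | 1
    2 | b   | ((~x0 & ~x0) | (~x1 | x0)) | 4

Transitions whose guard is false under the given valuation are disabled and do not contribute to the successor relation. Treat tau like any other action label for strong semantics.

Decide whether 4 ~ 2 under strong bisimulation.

Answer: BISIMILAR

Analysis:
Compute ~ classes (split until stable):
  π0 = {{0,1,2,3,4,5}}
  π1 = {{0,5},{1,3},{2,4}}
  π2 = {{0},{1,3},{2,4},{5}}
4 equivalence class(es) (converged in 3)
4∈{2,4}, 2∈{2,4}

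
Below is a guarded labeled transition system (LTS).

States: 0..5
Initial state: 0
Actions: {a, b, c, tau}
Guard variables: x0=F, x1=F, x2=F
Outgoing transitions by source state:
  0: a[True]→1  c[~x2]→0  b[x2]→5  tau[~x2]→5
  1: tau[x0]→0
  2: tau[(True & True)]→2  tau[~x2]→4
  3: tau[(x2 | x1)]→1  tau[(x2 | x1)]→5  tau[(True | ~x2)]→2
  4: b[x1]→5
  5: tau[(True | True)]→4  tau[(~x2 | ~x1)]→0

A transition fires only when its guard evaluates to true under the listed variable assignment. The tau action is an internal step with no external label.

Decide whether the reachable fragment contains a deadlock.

Answer: DEADLOCK at state 1

Working:
R = {0,1,4,5}
  0: a→1  c→0  tau→5  [3 exit(s)]
  1: ∅  [STUCK]
  4: ∅  [STUCK]
  5: tau→0  tau→4  [2 exit(s)]
witness 1: a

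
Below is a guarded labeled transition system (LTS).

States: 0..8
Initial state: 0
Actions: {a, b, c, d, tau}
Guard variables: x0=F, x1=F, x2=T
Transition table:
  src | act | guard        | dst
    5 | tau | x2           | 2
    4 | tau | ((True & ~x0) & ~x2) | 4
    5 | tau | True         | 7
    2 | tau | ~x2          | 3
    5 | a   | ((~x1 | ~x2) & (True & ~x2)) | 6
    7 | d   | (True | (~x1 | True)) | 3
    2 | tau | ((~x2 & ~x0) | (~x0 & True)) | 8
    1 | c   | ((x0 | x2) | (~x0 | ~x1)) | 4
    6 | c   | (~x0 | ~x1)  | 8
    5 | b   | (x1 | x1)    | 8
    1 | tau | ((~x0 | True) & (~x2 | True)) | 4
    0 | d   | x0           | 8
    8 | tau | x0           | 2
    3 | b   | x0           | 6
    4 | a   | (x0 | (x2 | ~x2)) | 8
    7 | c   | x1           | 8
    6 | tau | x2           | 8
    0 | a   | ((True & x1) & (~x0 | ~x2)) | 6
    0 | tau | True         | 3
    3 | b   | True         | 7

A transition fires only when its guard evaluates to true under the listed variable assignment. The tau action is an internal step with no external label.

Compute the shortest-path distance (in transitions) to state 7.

Breadth-first toward 7:
  depth 0: {0}
  depth 1: {3}
  depth 2: {7}
depth(7)=2, e.g. tau·b

Answer: 2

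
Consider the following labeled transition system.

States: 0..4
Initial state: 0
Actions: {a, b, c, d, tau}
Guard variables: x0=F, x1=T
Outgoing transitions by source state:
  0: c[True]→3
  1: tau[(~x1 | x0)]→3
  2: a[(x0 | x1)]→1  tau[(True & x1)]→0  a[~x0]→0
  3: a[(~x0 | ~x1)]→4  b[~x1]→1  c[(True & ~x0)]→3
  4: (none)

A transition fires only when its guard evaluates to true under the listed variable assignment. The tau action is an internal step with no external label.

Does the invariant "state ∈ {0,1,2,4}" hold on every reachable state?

Inv-set: {0,1,2,4}
Reachable = {0,3,4}
  0: safe
  3: ✗ unsafe
  4: safe
reach 3 via c — violates

Answer: INVARIANT VIOLATED at state 3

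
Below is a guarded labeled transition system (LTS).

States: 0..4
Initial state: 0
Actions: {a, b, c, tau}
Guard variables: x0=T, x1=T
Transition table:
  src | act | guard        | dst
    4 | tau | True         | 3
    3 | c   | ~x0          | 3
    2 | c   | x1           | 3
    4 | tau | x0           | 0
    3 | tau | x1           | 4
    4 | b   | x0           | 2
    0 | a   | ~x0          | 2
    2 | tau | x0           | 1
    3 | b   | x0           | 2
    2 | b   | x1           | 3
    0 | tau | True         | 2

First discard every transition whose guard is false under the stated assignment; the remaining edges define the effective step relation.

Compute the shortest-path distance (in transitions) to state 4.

Answer: 3

Working:
Breadth-first toward 4:
  Layer 0: {0}
  Layer 1: {2}
  Layer 2: {1,3}
  Layer 3: {4}
4 enters at depth 3; path tau·b·tau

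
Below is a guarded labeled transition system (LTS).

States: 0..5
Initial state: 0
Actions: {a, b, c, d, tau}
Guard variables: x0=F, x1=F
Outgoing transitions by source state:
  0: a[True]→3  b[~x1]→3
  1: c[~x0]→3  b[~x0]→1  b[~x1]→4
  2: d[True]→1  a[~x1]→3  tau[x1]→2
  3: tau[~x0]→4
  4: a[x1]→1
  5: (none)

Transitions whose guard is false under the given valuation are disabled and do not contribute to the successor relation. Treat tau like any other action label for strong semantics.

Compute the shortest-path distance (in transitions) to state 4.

Breadth-first toward 4:
  Layer 0: {0}
  Layer 1: {3}
  Layer 2: {4}
4 enters at depth 2; path a·tau

Answer: 2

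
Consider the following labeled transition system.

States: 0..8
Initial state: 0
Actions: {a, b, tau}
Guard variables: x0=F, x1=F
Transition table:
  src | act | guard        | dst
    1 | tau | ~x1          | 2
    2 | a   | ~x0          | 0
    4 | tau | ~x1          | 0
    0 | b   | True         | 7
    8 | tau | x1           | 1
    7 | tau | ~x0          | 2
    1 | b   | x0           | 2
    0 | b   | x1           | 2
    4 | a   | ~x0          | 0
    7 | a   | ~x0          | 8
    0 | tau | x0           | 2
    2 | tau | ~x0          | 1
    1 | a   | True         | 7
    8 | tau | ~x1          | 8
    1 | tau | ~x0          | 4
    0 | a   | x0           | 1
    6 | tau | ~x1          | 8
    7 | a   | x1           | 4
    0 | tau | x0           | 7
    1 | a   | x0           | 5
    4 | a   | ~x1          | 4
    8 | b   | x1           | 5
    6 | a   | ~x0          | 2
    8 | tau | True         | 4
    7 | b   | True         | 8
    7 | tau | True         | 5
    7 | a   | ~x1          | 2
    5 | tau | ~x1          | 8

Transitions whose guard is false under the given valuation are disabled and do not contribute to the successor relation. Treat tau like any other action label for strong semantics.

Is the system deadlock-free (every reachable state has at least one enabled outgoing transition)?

Reachable = {0,1,2,4,5,7,8}
  0: b→7  [1 out]
  1: a→7  tau→2  tau→4  [3 out]
  2: a→0  tau→1  [2 out]
  4: a→0  a→4  tau→0  [3 out]
  5: tau→8  [1 out]
  7: a→2  a→8  b→8  tau→2  tau→5  [5 out]
  8: tau→4  tau→8  [2 out]

Answer: DEADLOCK-FREE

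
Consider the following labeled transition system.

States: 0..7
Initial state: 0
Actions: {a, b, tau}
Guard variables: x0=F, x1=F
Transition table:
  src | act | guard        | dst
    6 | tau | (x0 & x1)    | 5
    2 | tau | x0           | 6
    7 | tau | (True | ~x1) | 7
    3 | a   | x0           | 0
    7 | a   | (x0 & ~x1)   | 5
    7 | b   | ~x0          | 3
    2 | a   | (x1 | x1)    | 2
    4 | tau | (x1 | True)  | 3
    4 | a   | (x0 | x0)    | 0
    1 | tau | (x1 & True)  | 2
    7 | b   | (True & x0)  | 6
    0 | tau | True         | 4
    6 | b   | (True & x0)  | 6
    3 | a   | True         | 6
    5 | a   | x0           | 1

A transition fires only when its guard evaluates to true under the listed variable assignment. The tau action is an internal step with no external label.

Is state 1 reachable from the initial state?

Answer: UNREACHABLE

Analysis:
Guard filter leaves 5 enabled edge(s).
depth 0: {0}
depth 1: {4}  total {0,4}
depth 2: {3}  total {0,3,4}
depth 3: {6}  total {0,3,4,6}
Reachable = {0,3,4,6}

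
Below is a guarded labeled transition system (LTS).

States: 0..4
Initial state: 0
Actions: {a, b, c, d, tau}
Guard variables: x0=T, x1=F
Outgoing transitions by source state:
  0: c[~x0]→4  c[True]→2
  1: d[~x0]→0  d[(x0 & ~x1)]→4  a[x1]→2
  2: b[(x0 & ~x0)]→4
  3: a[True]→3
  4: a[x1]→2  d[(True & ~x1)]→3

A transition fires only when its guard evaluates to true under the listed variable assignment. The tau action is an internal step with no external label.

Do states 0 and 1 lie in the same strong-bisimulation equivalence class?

Answer: NOT BISIMILAR

Working:
Bisimulation quotient by refinement:
  round 0: {{0,1,2,3,4}}
  round 1: {{0},{1,4},{2},{3}}
  round 2: {{0},{1},{2},{3},{4}}
Fixed point at round 3; 5 class(es).
[0]={0}  [1]={1}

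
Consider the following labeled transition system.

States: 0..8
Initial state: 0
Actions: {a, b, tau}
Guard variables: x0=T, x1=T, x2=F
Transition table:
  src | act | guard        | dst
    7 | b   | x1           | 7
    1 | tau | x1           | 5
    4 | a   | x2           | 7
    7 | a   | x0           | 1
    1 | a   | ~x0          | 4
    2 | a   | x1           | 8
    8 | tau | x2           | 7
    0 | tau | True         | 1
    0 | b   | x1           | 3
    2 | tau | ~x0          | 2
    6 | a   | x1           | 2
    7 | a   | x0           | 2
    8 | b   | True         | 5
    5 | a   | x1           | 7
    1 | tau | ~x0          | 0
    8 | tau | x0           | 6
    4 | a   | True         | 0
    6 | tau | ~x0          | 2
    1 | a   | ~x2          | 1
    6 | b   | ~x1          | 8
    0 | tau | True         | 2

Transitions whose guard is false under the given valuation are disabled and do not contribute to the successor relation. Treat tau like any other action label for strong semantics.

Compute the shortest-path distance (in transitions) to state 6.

Answer: 3

Working:
BFS to 6:
  L0 = {0}
  L1 = {1,2,3}
  L2 = {5,8}
  L3 = {6,7}
6 enters at depth 3; path tau·a·tau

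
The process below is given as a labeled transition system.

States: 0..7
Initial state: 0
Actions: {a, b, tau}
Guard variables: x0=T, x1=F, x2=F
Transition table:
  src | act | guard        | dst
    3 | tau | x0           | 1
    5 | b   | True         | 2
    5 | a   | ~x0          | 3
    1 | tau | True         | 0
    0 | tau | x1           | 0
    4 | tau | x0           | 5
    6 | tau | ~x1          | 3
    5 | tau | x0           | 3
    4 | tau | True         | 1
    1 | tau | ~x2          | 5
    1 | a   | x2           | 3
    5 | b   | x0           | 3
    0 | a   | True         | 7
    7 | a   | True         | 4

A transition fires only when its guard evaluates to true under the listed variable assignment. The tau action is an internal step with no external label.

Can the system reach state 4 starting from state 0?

Answer: REACHABLE

Trace:
11 transition(s) survive guard evaluation.
Layer 0: {0}
Layer 1: {7}  now seen {0,7}
Layer 2: {4}  now seen {0,4,7}
Layer 3: {1,5}  now seen {0,1,4,5,7}
Layer 4: {2,3}  now seen {0,1,2,3,4,5,7}
R = {0,1,2,3,4,5,7}
trace reaching 4: a·a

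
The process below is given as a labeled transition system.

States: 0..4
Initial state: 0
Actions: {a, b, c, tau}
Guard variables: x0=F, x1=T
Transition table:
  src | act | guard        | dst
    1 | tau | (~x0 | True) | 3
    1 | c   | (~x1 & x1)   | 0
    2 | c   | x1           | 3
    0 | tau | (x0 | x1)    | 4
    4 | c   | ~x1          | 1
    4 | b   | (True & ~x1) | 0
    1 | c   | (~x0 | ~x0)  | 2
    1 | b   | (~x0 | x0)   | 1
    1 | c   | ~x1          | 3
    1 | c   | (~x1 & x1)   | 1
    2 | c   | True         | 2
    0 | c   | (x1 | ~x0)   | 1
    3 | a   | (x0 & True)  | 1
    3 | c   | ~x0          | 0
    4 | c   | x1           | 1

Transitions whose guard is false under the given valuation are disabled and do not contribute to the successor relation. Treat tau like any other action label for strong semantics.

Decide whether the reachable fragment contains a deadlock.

R = {0,1,2,3,4}
  0: c→1  tau→4  [2 out]
  1: b→1  c→2  tau→3  [3 out]
  2: c→2  c→3  [2 out]
  3: c→0  [1 out]
  4: c→1  [1 out]

Answer: DEADLOCK-FREE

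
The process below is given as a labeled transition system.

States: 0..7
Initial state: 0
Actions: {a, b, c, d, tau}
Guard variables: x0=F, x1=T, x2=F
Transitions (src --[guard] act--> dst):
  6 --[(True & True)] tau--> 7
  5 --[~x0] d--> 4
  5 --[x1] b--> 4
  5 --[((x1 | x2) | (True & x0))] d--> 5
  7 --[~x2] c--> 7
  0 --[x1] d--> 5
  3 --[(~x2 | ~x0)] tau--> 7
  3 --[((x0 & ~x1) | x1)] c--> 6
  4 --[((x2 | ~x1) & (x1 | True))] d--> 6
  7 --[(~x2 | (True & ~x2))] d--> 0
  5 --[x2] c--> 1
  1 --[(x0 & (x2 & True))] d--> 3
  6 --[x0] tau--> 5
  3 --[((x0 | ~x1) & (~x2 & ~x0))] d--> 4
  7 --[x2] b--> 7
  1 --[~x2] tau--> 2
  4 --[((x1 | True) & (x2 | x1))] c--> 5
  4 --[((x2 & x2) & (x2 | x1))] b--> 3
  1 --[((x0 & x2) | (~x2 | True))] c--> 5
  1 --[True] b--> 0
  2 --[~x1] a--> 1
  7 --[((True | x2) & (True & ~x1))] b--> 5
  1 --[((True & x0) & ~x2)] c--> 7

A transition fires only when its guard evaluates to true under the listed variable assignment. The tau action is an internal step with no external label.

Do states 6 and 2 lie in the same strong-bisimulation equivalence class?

Answer: NOT BISIMILAR

Analysis:
Bisimulation quotient by refinement:
  π0 = {{0,1,2,3,4,5,6,7}}
  π1 = {{0},{1},{2},{3},{4},{5},{6},{7}}
stable after 2 split(s): 8 block(s)
class of 6: {6}; class of 2: {2}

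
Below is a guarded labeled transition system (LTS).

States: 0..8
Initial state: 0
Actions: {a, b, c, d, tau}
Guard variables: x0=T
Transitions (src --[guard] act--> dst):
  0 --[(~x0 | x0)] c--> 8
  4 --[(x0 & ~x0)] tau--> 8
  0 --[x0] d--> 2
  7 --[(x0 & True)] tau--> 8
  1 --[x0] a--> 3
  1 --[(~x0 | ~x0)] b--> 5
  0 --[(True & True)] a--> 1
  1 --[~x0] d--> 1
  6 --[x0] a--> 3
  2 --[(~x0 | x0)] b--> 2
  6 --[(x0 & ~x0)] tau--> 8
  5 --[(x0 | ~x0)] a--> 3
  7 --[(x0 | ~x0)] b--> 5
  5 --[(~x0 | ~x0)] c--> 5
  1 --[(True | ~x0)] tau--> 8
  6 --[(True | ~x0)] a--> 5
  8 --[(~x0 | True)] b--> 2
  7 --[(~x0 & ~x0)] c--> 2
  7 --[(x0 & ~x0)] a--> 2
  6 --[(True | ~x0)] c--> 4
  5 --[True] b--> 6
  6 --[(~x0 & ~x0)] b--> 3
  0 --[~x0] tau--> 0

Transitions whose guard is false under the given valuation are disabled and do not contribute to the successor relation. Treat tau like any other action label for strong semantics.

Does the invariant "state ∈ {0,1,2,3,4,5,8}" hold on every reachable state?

Allowed set {0,1,2,3,4,5,8}
R = {0,1,2,3,8}
  0: safe
  1: safe
  2: safe
  3: safe
  8: safe

Answer: INVARIANT HOLDS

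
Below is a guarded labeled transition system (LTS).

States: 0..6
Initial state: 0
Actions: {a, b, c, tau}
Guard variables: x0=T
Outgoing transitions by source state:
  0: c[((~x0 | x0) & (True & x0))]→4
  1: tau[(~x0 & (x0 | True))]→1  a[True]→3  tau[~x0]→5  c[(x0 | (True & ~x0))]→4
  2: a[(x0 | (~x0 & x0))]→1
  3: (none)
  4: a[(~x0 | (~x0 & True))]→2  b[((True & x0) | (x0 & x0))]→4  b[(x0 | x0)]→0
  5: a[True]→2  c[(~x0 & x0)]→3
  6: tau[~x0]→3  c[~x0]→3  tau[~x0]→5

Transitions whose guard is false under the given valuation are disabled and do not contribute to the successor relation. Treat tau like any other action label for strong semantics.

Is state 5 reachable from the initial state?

Answer: UNREACHABLE

Trace:
7 transition(s) survive guard evaluation.
Layer 0: {0}
Layer 1: {4}  now seen {0,4}
Reach set: {0,4}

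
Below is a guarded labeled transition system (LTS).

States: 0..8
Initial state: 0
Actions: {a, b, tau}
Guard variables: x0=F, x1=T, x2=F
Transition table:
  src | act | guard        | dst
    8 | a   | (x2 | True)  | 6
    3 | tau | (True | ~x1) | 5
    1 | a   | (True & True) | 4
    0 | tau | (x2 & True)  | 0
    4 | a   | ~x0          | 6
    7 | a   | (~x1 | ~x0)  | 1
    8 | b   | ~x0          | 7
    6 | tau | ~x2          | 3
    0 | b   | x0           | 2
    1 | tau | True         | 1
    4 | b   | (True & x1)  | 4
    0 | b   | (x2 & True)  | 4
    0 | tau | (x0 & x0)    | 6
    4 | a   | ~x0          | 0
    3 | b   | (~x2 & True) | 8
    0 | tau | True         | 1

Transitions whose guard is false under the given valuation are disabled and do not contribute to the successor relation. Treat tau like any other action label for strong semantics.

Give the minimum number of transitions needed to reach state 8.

Answer: 5

Working:
Breadth-first toward 8:
  L0 = {0}
  L1 = {1}
  L2 = {4}
  L3 = {6}
  L4 = {3}
  L5 = {5,8}
first hit 8 at d=5 via tau·a·a·tau·b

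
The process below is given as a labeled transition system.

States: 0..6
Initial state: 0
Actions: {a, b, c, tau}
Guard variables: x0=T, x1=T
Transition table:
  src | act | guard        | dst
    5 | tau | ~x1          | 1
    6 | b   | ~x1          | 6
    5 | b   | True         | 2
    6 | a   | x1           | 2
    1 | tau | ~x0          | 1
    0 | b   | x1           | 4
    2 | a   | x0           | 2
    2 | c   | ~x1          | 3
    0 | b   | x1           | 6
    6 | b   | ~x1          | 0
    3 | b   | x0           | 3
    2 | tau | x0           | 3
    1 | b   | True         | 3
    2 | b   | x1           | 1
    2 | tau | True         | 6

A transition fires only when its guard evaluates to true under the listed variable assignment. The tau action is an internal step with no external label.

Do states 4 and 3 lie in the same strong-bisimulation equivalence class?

Bisimulation quotient by refinement:
  π0 = {{0,1,2,3,4,5,6}}
  π1 = {{0,1,3,5},{2},{4},{6}}
  π2 = {{0},{1,3},{2},{4},{5},{6}}
6 equivalence class(es) (converged in 3)
[4]={4}  [3]={1,3}

Answer: NOT BISIMILAR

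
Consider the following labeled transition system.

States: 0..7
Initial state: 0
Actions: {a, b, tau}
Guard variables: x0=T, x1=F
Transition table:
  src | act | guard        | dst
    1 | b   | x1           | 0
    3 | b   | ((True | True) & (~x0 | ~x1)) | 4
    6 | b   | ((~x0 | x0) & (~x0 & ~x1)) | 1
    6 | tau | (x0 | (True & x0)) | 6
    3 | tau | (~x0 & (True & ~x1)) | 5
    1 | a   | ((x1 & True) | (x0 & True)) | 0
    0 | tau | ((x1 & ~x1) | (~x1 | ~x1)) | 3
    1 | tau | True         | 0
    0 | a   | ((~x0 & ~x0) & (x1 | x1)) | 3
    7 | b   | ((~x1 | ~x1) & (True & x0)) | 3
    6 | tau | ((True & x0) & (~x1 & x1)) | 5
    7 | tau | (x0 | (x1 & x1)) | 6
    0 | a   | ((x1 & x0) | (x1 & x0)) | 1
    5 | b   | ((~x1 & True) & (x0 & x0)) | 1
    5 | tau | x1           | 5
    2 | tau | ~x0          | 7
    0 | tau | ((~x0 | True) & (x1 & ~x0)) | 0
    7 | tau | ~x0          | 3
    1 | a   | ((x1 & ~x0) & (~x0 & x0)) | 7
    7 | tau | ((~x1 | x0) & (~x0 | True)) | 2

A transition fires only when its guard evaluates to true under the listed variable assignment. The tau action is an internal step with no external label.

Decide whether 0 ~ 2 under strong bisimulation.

Answer: NOT BISIMILAR

Working:
Bisimulation quotient by refinement:
  round 0: {{0,1,2,3,4,5,6,7}}
  round 1: {{0,6},{1},{2,4},{3,5},{7}}
  round 2: {{0},{1},{2,4},{3},{5},{6},{7}}
stable after 3 split(s): 7 block(s)
[0]={0}  [2]={2,4}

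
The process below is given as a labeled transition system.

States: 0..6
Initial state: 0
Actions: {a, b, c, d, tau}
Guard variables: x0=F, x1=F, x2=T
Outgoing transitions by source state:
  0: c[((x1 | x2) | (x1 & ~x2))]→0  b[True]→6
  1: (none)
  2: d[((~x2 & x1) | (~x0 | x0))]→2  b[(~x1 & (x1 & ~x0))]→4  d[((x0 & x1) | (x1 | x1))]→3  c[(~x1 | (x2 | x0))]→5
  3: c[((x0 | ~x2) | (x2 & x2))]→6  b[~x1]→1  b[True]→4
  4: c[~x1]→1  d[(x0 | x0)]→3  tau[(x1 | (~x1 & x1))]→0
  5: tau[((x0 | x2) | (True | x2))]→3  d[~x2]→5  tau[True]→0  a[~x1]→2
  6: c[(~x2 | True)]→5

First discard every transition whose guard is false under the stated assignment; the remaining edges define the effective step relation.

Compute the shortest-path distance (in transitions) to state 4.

BFS to 4:
  Layer 0: {0}
  Layer 1: {6}
  Layer 2: {5}
  Layer 3: {2,3}
  Layer 4: {1,4}
4 enters at depth 4; path b·c·tau·b

Answer: 4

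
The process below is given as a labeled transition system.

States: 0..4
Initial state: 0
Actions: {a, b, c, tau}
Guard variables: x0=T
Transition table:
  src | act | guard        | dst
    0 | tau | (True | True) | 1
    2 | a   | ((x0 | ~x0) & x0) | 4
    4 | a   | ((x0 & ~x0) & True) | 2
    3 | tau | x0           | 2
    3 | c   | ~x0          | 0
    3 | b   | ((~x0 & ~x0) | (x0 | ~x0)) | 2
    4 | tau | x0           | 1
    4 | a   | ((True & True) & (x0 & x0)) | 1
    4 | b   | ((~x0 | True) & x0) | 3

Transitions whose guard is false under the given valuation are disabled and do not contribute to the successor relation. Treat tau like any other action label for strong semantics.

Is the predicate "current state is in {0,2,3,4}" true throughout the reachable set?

Answer: INVARIANT VIOLATED at state 1

Trace:
Allowed set {0,2,3,4}
Reach set: {0,1}
  0: safe
  1: ✗ unsafe
counterexample path to 1: tau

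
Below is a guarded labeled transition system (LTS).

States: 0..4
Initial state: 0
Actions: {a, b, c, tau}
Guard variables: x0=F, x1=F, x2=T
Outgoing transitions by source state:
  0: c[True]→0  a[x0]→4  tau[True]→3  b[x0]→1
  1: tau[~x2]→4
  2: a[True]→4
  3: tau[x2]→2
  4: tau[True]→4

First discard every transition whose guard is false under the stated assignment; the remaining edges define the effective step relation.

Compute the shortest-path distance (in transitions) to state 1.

Answer: UNREACHABLE

Trace:
Breadth-first toward 1:
  depth 0: {0}
  depth 1: {3}
  depth 2: {2}
  depth 3: {4}
1 never appears.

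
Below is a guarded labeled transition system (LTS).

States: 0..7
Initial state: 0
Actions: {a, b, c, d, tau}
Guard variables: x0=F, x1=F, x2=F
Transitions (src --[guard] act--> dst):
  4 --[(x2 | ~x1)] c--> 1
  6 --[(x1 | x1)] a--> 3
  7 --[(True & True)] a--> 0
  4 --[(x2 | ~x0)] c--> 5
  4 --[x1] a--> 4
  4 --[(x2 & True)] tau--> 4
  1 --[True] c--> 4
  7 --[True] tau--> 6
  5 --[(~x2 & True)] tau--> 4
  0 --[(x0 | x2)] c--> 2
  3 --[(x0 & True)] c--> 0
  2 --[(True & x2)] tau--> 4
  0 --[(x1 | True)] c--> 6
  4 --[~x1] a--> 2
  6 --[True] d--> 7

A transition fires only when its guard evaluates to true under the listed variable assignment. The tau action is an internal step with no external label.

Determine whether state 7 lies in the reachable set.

Answer: REACHABLE

Trace:
After dropping false guards: 9 live edges.
L0 = {0}
L1 = {6}  total {0,6}
L2 = {7}  total {0,6,7}
Reachable = {0,6,7}
witness 7: c·d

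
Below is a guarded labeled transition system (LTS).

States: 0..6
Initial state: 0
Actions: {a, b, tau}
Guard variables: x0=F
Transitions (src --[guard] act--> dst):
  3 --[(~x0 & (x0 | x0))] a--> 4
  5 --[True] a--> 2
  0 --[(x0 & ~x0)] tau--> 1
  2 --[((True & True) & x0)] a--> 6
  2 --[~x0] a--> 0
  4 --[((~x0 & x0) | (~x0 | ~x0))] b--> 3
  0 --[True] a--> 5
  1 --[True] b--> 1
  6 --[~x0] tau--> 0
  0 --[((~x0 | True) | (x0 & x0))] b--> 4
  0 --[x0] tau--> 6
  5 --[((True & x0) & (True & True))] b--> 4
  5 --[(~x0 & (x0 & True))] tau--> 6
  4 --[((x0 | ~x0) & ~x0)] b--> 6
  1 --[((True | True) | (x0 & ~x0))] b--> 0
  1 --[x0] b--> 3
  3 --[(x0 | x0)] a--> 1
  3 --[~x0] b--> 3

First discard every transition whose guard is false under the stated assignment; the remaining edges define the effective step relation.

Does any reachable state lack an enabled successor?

Reachable = {0,2,3,4,5,6}
  0: a→5  b→4  [2 out]
  2: a→0  [1 out]
  3: b→3  [1 out]
  4: b→3  b→6  [2 out]
  5: a→2  [1 out]
  6: tau→0  [1 out]

Answer: DEADLOCK-FREE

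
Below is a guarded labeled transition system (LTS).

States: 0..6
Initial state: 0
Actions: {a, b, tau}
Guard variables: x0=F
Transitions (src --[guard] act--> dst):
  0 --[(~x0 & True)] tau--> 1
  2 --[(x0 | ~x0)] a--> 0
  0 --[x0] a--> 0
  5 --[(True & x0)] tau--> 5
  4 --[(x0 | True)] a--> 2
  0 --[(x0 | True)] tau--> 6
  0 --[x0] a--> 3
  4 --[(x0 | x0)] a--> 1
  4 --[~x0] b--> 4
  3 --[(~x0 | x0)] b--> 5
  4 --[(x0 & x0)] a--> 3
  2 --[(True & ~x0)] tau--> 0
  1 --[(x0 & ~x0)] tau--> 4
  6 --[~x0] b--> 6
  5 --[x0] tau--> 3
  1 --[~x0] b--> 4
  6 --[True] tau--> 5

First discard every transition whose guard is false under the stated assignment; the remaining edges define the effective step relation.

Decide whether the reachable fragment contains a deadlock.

Reachable = {0,1,2,4,5,6}
  0: tau→1  tau→6  [2 out]
  1: b→4  [1 out]
  2: a→0  tau→0  [2 out]
  4: a→2  b→4  [2 out]
  5: ∅  [deadlock]
  6: b→6  tau→5  [2 out]
witness 5: tau·tau

Answer: DEADLOCK at state 5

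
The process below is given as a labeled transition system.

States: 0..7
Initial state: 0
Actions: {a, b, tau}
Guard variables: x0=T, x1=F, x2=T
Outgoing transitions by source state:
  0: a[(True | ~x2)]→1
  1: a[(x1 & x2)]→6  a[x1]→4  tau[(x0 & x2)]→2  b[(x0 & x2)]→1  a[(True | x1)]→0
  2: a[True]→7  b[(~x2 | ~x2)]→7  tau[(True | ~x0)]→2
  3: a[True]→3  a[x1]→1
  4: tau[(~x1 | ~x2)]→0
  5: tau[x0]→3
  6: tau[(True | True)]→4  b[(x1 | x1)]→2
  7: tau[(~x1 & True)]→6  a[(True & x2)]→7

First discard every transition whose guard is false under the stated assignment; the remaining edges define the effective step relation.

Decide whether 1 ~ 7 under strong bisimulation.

Answer: NOT BISIMILAR

Trace:
Refine partition for ~:
  round 0: {{0,1,2,3,4,5,6,7}}
  round 1: {{0,3},{1},{2,7},{4,5,6}}
  round 2: {{0},{1},{2},{3},{4,5},{6},{7}}
  round 3: {{0},{1},{2},{3},{4},{5},{6},{7}}
8 equivalence class(es) (converged in 4)
class of 1: {1}; class of 7: {7}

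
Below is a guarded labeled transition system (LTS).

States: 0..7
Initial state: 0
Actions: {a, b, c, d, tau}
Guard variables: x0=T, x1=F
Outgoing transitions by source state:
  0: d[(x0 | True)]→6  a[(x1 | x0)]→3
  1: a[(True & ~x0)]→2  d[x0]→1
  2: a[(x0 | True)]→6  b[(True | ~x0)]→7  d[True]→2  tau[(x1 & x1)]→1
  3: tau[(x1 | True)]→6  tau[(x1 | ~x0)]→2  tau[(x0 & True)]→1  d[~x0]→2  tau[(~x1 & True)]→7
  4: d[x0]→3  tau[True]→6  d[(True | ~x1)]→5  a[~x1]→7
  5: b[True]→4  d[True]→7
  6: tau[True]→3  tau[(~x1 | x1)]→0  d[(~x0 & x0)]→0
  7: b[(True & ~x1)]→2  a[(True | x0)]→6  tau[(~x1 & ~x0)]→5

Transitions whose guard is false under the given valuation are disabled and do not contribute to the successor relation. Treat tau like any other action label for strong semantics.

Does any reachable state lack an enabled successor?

Answer: DEADLOCK-FREE

Working:
Reach set: {0,1,2,3,6,7}
  0: a→3  d→6  [deg 2]
  1: d→1  [deg 1]
  2: a→6  b→7  d→2  [deg 3]
  3: tau→1  tau→6  tau→7  [deg 3]
  6: tau→0  tau→3  [deg 2]
  7: a→6  b→2  [deg 2]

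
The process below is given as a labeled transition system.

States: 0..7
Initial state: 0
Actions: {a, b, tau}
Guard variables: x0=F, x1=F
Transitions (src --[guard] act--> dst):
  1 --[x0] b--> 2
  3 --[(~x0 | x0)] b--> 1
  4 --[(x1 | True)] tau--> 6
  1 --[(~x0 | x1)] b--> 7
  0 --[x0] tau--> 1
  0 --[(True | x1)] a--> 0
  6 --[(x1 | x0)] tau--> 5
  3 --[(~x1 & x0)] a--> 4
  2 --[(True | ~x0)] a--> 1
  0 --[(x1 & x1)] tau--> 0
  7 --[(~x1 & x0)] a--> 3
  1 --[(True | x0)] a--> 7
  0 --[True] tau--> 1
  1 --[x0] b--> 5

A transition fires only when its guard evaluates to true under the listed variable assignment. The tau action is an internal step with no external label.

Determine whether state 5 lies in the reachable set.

Answer: UNREACHABLE

Analysis:
After dropping false guards: 7 live edges.
L0 = {0}
L1 = {1}  now seen {0,1}
L2 = {7}  now seen {0,1,7}
Reachable = {0,1,7}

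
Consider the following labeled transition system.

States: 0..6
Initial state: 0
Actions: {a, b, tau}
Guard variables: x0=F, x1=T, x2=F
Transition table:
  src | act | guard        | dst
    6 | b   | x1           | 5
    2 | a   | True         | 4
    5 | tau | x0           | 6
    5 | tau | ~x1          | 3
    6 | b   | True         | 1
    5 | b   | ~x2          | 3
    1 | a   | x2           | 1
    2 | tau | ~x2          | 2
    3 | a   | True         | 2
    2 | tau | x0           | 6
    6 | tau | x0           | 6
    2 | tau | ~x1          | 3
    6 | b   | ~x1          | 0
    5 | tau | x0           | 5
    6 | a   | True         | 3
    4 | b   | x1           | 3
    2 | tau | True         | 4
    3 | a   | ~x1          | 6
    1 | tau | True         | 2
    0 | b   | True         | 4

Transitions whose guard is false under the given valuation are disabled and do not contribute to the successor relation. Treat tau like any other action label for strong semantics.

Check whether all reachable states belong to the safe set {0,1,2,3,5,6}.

Inv-set: {0,1,2,3,5,6}
Reach set: {0,2,3,4}
  0: safe
  2: safe
  3: safe
  4: VIOLATES
witness against invariant: b → 4

Answer: INVARIANT VIOLATED at state 4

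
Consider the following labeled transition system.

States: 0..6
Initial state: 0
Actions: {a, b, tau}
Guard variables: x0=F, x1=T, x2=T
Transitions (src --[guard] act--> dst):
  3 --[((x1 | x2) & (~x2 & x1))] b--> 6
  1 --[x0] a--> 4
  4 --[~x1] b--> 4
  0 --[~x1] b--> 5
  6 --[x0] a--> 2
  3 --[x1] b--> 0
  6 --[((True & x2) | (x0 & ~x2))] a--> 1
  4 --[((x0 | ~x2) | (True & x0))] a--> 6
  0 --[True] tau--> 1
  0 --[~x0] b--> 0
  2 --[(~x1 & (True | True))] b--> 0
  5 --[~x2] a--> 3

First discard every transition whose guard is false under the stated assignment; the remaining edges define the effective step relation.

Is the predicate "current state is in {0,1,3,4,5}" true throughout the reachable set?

Answer: INVARIANT HOLDS

Analysis:
Safe = {0,1,3,4,5}
Reach set: {0,1}
  0: safe
  1: safe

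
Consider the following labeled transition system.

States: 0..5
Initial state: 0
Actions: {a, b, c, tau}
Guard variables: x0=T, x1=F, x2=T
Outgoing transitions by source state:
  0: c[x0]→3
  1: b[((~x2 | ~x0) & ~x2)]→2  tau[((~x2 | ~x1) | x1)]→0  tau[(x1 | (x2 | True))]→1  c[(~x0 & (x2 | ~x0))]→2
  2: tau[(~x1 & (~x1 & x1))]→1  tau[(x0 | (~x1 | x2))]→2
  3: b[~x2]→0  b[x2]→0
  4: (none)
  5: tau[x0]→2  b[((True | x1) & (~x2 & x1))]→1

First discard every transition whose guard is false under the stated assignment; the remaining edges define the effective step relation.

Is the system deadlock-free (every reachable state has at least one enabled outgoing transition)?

Reach set: {0,3}
  0: c→3  [deg 1]
  3: b→0  [deg 1]

Answer: DEADLOCK-FREE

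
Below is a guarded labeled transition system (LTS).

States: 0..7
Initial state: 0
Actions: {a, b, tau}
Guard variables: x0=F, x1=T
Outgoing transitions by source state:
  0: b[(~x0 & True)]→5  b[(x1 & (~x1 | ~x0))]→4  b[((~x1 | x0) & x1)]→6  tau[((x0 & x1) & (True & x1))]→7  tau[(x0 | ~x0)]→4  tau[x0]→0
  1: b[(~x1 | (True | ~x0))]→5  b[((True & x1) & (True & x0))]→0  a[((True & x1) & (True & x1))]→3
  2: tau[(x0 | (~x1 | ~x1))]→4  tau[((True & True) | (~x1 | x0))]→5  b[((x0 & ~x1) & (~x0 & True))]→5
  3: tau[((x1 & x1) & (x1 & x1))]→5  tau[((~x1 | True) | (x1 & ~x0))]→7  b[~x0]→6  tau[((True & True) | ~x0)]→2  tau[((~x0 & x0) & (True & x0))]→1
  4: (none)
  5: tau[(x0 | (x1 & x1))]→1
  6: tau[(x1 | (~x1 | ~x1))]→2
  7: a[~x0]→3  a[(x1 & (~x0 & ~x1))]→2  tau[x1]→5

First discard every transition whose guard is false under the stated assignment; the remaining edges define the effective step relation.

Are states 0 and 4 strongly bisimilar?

Answer: NOT BISIMILAR

Working:
Bisimulation quotient by refinement:
  round 0: {{0,1,2,3,4,5,6,7}}
  round 1: {{0,3},{1},{2,5,6},{4},{7}}
  round 2: {{0},{1},{2,6},{3},{4},{5},{7}}
  round 3: {{0},{1},{2},{3},{4},{5},{6},{7}}
Fixed point at round 4; 8 class(es).
[0]={0}  [4]={4}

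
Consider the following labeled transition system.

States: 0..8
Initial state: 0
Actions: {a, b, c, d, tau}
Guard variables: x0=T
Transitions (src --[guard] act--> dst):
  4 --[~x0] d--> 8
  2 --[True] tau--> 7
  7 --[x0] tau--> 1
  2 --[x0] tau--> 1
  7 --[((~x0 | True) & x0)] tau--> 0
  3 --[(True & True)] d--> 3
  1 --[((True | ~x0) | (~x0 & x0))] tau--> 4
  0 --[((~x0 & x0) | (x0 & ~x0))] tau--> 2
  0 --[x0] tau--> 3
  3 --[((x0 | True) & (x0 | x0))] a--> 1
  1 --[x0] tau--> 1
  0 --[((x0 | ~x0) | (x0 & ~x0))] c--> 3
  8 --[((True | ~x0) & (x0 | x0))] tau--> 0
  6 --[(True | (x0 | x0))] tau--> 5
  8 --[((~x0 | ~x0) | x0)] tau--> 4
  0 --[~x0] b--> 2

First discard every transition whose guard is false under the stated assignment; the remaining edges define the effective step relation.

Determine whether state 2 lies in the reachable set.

After dropping false guards: 13 live edges.
Layer 0: {0}
Layer 1: {3}  cumulative {0,3}
Layer 2: {1}  cumulative {0,1,3}
Layer 3: {4}  cumulative {0,1,3,4}
R = {0,1,3,4}

Answer: UNREACHABLE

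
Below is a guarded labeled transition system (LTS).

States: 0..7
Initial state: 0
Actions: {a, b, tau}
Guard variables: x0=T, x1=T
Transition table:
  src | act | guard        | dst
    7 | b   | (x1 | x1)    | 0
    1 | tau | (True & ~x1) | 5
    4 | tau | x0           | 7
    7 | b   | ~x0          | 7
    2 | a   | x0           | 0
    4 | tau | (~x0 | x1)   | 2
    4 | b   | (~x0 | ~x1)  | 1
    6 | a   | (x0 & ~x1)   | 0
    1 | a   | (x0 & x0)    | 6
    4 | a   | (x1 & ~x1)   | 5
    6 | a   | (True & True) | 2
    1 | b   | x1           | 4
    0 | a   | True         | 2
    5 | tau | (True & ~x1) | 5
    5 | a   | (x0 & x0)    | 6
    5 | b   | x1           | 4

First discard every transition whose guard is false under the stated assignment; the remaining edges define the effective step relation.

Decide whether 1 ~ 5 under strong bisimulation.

Compute ~ classes (split until stable):
  round 0: {{0,1,2,3,4,5,6,7}}
  round 1: {{0,2,6},{1,5},{3},{4},{7}}
stable after 2 split(s): 5 block(s)
class of 1: {1,5}; class of 5: {1,5}

Answer: BISIMILAR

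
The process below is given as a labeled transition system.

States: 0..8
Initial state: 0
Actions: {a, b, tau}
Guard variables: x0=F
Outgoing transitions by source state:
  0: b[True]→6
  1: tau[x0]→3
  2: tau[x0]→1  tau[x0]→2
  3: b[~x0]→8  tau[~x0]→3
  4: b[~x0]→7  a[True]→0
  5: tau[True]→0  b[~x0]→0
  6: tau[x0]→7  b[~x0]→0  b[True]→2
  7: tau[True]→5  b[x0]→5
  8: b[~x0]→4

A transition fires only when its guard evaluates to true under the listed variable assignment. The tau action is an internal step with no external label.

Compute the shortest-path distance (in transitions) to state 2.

Answer: 2

Analysis:
Breadth-first toward 2:
  Layer 0: {0}
  Layer 1: {6}
  Layer 2: {2}
first hit 2 at d=2 via b·b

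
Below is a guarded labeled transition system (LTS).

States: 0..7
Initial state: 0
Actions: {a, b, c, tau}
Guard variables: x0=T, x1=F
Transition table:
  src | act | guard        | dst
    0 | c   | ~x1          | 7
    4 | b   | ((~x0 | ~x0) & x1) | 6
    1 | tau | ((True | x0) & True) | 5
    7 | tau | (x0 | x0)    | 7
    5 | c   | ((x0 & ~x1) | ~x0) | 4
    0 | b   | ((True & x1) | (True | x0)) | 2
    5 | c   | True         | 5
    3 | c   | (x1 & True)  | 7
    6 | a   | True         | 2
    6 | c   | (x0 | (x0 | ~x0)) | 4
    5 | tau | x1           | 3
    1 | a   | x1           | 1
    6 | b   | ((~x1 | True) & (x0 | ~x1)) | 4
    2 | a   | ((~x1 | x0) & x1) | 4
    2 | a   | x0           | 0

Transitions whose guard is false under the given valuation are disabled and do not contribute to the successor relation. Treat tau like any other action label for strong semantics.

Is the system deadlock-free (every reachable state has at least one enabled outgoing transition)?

R = {0,2,7}
  0: b→2  c→7  [2 out]
  2: a→0  [1 out]
  7: tau→7  [1 out]

Answer: DEADLOCK-FREE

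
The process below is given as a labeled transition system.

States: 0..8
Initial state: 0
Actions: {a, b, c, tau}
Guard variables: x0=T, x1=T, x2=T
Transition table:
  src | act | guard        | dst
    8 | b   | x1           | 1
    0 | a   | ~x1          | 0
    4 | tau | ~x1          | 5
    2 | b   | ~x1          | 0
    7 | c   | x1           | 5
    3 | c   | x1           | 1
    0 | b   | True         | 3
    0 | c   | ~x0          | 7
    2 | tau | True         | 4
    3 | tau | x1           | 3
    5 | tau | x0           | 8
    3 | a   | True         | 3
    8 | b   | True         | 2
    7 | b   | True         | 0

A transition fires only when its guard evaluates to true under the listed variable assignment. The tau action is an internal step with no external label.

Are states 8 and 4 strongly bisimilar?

Answer: NOT BISIMILAR

Analysis:
Refine partition for ~:
  round 0: {{0,1,2,3,4,5,6,7,8}}
  round 1: {{0,8},{1,4,6},{2,5},{3},{7}}
  round 2: {{0},{1,4,6},{2},{3},{5},{7},{8}}
7 equivalence class(es) (converged in 3)
[8]={8}  [4]={1,4,6}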